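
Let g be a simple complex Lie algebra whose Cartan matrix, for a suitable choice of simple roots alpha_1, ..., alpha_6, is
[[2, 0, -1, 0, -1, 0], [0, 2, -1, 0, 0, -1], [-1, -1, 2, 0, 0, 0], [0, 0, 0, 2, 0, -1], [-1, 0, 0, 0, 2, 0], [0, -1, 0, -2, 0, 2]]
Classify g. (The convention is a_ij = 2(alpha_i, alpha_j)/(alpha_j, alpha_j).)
The matrix has rank 6 with 2's on the diagonal. Reading the off-diagonal entries as Dynkin edges (a single edge where a_ij = a_ji = -1; a double or triple edge where a_ij * a_ji = 2 or 3), the diagram is a chain of 6 nodes with a double edge at one end; the terminal node there is the unique short simple root (B_6). One simple-root ordering that puts it in standard form is (alpha_5, alpha_1, alpha_3, alpha_2, alpha_6, alpha_4). So the algebra is type B_6, i.e. so(13).

B_6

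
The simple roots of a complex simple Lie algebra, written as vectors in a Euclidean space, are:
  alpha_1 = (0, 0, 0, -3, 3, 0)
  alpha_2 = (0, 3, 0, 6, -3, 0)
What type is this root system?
Compute the Cartan integers a_ij = 2(alpha_i, alpha_j)/(alpha_j, alpha_j); the resulting 2x2 Cartan matrix is
[[2, -1], [-3, 2]].
The roots have two lengths (squared-length ratio 3:1); the short ones are alpha_{1}. The associated Dynkin diagram is two nodes joined by a triple edge (G_2), so the type is G_2.

G_2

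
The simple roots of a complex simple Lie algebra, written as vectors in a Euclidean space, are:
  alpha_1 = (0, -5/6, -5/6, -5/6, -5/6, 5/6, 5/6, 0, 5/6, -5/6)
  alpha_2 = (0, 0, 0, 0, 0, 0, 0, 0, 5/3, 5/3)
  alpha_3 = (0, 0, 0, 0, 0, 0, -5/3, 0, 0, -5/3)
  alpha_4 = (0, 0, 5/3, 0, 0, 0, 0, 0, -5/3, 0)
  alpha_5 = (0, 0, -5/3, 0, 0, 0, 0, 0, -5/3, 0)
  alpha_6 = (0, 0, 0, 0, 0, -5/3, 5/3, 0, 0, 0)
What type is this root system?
E6

Compute the Cartan integers a_ij = 2(alpha_i, alpha_j)/(alpha_j, alpha_j); the resulting 6x6 Cartan matrix is
[[2, 0, 0, -1, 0, 0], [0, 2, -1, -1, -1, 0], [0, -1, 2, 0, 0, -1], [-1, -1, 0, 2, 0, 0], [0, -1, 0, 0, 2, 0], [0, 0, -1, 0, 0, 2]].
All simple roots have the same length, so the diagram is simply laced. The associated Dynkin diagram is a chain of 5 nodes with one extra node attached to the third node from one end (E_6), so the type is E_6.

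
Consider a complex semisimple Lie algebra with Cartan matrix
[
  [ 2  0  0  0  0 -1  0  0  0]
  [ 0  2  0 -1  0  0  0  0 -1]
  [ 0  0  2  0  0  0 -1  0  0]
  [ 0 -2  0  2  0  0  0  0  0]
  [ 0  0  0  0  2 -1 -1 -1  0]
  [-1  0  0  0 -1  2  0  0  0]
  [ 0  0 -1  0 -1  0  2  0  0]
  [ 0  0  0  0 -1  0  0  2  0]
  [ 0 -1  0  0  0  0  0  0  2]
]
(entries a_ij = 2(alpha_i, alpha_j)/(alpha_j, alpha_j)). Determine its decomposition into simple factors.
type C_3 + type E_6

The diagram associated to this matrix has two connected components: the simple roots {alpha_2, alpha_4, alpha_9} form a chain of 3 nodes with a double edge at one end; the terminal node there is the unique long simple root (C_3), and {alpha_1, alpha_3, alpha_5, alpha_6, alpha_7, alpha_8} form a chain of 5 nodes with one extra node attached to the third node from one end (E_6). A semisimple Lie algebra decomposes uniquely as the direct sum of simple ideals, one per connected component of its Dynkin diagram, so g ≅ C_3 ⊕ E_6 (dimension 21 + 78 = 99).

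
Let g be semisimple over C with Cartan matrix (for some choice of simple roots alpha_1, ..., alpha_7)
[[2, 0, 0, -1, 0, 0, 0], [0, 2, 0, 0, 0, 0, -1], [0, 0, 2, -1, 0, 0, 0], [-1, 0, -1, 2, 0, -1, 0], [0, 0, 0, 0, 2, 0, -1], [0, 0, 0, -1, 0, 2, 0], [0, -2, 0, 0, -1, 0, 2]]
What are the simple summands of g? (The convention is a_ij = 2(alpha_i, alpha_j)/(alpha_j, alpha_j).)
The diagram associated to this matrix has two connected components: the simple roots {alpha_2, alpha_5, alpha_7} form a chain of 3 nodes with a double edge at one end; the terminal node there is the unique short simple root (B_3), and {alpha_1, alpha_3, alpha_4, alpha_6} form a chain of 2 nodes with a fork of two nodes at one end (D_4). A semisimple Lie algebra decomposes uniquely as the direct sum of simple ideals, one per connected component of its Dynkin diagram, so g ≅ B_3 ⊕ D_4 (dimension 21 + 28 = 49).

type B_3 ⊕ type D_4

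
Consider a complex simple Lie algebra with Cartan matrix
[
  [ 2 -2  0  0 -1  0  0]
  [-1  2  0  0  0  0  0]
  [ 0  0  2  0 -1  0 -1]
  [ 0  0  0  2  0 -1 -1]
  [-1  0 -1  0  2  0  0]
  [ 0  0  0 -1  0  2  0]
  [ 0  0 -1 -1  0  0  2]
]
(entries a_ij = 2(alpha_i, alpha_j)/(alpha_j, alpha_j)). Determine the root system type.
B7

The matrix has rank 7 with 2's on the diagonal. Reading the off-diagonal entries as Dynkin edges (a single edge where a_ij = a_ji = -1; a double or triple edge where a_ij * a_ji = 2 or 3), the diagram is a chain of 7 nodes with a double edge at one end; the terminal node there is the unique short simple root (B_7). One simple-root ordering that puts it in standard form is (alpha_6, alpha_4, alpha_7, alpha_3, alpha_5, alpha_1, alpha_2). So the algebra is type B_7, i.e. so(15).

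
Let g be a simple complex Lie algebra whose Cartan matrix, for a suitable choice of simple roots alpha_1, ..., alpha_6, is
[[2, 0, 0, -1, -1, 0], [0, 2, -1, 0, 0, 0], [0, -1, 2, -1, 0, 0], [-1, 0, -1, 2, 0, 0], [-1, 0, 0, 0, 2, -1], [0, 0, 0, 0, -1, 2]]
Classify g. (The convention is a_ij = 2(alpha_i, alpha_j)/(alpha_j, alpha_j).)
A6

The matrix has rank 6 with 2's on the diagonal. Reading the off-diagonal entries as Dynkin edges (a single edge where a_ij = a_ji = -1; a double or triple edge where a_ij * a_ji = 2 or 3), the diagram is a chain of 6 nodes with single edges (A_6). One simple-root ordering that puts it in standard form is (alpha_6, alpha_5, alpha_1, alpha_4, alpha_3, alpha_2). So the algebra is type A_6, i.e. sl(7).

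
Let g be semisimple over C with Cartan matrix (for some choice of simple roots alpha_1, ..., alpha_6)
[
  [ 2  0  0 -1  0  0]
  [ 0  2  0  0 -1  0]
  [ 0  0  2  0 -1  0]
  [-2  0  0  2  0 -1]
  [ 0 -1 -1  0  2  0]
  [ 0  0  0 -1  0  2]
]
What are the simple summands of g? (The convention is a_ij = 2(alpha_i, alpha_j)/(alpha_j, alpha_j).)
A_3 ⊕ B_3

The diagram associated to this matrix has two connected components: the simple roots {alpha_2, alpha_3, alpha_5} form a chain of 3 nodes with single edges (A_3), and {alpha_1, alpha_4, alpha_6} form a chain of 3 nodes with a double edge at one end; the terminal node there is the unique short simple root (B_3). A semisimple Lie algebra decomposes uniquely as the direct sum of simple ideals, one per connected component of its Dynkin diagram, so g ≅ A_3 ⊕ B_3 (dimension 15 + 21 = 36).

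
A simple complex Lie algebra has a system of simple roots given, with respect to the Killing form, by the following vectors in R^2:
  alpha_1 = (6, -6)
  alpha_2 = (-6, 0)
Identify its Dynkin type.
Compute the Cartan integers a_ij = 2(alpha_i, alpha_j)/(alpha_j, alpha_j); the resulting 2x2 Cartan matrix is
[[2, -2], [-1, 2]].
The roots have two lengths (squared-length ratio 2:1); the short ones are alpha_{2}. The associated Dynkin diagram is a chain of 2 nodes with a double edge at one end; the terminal node there is the unique short simple root (B_2), so the type is B_2 (the algebra so(5)).

B_2 (so(5))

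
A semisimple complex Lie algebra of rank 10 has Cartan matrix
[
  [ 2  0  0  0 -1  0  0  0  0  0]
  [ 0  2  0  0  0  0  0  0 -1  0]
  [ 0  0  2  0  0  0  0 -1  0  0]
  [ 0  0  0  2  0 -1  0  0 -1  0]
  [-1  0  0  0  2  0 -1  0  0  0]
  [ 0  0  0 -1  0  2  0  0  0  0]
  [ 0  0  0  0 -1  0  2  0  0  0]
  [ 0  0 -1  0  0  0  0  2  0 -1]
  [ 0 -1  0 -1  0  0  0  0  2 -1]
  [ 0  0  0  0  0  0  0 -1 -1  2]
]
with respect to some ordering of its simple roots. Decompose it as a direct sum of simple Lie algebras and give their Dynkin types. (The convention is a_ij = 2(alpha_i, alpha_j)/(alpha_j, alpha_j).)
The diagram associated to this matrix has two connected components: the simple roots {alpha_1, alpha_5, alpha_7} form a chain of 3 nodes with single edges (A_3), and {alpha_2, alpha_3, alpha_4, alpha_6, alpha_8, alpha_9, alpha_10} form a chain of 6 nodes with one extra node attached to the third node from one end (E_7). A semisimple Lie algebra decomposes uniquely as the direct sum of simple ideals, one per connected component of its Dynkin diagram, so g ≅ A_3 ⊕ E_7 (dimension 15 + 133 = 148).

A3 + E7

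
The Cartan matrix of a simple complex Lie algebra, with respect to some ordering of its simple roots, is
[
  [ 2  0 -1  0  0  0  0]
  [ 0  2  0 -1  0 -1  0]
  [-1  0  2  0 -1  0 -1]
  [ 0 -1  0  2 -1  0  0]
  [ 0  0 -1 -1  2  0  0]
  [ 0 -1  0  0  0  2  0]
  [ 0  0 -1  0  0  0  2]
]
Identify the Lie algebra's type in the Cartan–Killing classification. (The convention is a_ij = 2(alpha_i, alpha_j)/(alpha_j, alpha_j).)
The matrix has rank 7 with 2's on the diagonal. Reading the off-diagonal entries as Dynkin edges (a single edge where a_ij = a_ji = -1; a double or triple edge where a_ij * a_ji = 2 or 3), the diagram is a chain of 5 nodes with a fork of two nodes at one end (D_7). One simple-root ordering that puts it in standard form is (alpha_6, alpha_2, alpha_4, alpha_5, alpha_3, alpha_1, alpha_7). So the algebra is type D_7, i.e. so(14).

D_7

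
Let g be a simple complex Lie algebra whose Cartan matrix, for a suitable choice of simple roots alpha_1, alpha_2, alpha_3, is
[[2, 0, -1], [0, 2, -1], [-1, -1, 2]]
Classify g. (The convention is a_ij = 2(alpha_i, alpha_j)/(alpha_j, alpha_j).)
A_3 (sl(4))

The matrix has rank 3 with 2's on the diagonal. Reading the off-diagonal entries as Dynkin edges (a single edge where a_ij = a_ji = -1; a double or triple edge where a_ij * a_ji = 2 or 3), the diagram is a chain of 3 nodes with single edges (A_3). One simple-root ordering that puts it in standard form is (alpha_1, alpha_3, alpha_2). So the algebra is type A_3, i.e. sl(4).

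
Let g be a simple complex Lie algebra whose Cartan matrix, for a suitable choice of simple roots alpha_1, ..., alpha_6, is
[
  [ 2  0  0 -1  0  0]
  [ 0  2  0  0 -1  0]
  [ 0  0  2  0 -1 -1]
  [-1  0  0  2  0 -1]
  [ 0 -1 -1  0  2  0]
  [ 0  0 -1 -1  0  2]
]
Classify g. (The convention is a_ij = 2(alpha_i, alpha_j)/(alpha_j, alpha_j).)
The matrix has rank 6 with 2's on the diagonal. Reading the off-diagonal entries as Dynkin edges (a single edge where a_ij = a_ji = -1; a double or triple edge where a_ij * a_ji = 2 or 3), the diagram is a chain of 6 nodes with single edges (A_6). One simple-root ordering that puts it in standard form is (alpha_2, alpha_5, alpha_3, alpha_6, alpha_4, alpha_1). So the algebra is type A_6, i.e. sl(7).

type A_6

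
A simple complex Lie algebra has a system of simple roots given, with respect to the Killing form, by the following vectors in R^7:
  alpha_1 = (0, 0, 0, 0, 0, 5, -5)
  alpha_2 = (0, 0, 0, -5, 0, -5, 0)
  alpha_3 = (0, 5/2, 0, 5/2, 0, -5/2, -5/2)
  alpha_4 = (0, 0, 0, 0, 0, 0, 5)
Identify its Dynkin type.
Compute the Cartan integers a_ij = 2(alpha_i, alpha_j)/(alpha_j, alpha_j); the resulting 4x4 Cartan matrix is
[[2, -1, 0, -2], [-1, 2, 0, 0], [0, 0, 2, -1], [-1, 0, -1, 2]].
The roots have two lengths (squared-length ratio 2:1); the short ones are alpha_{3,4}. The associated Dynkin diagram is a chain of 4 nodes with a double edge between the middle two (F_4), so the type is F_4.

F4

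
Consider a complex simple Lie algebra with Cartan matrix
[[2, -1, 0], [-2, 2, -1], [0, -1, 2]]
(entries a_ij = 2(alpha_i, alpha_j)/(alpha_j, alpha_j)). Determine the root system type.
The matrix has rank 3 with 2's on the diagonal. Reading the off-diagonal entries as Dynkin edges (a single edge where a_ij = a_ji = -1; a double or triple edge where a_ij * a_ji = 2 or 3), the diagram is a chain of 3 nodes with a double edge at one end; the terminal node there is the unique short simple root (B_3). One simple-root ordering that puts it in standard form is (alpha_3, alpha_2, alpha_1). So the algebra is type B_3, i.e. so(7).

B_3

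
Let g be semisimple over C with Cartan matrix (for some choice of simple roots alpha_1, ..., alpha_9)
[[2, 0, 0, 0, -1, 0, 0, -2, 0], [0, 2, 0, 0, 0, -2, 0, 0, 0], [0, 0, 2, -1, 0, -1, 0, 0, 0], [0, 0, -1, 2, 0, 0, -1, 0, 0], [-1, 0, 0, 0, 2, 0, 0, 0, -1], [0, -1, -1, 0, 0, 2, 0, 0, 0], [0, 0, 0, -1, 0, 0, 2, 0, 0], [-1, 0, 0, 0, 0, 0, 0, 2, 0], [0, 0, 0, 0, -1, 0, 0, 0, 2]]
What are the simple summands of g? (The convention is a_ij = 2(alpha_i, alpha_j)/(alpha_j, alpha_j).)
The diagram associated to this matrix has two connected components: the simple roots {alpha_1, alpha_5, alpha_8, alpha_9} form a chain of 4 nodes with a double edge at one end; the terminal node there is the unique short simple root (B_4), and {alpha_2, alpha_3, alpha_4, alpha_6, alpha_7} form a chain of 5 nodes with a double edge at one end; the terminal node there is the unique long simple root (C_5). A semisimple Lie algebra decomposes uniquely as the direct sum of simple ideals, one per connected component of its Dynkin diagram, so g ≅ B_4 ⊕ C_5 (dimension 36 + 55 = 91).

B4 ⊕ C5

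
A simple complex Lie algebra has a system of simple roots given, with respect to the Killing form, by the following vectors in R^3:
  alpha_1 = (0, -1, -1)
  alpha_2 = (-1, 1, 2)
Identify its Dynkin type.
Compute the Cartan integers a_ij = 2(alpha_i, alpha_j)/(alpha_j, alpha_j); the resulting 2x2 Cartan matrix is
[[2, -1], [-3, 2]].
The roots have two lengths (squared-length ratio 3:1); the short ones are alpha_{1}. The associated Dynkin diagram is two nodes joined by a triple edge (G_2), so the type is G_2.

G_2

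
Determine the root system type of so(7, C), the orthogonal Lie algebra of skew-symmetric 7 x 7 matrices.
This is so(7) with 7 odd, which has dimension 7(7-1)/2 = 21 and rank (7-1)/2 = 3. In the classification of classical Lie algebras, the orthogonal algebra so(2n+1) in an odd number of variables has type B_n; here n = 3, so the Dynkin diagram is a chain of 3 nodes with a double edge at one end; the terminal node there is the unique short simple root (B_3). Hence the type is B_3.

B_3 (so(7))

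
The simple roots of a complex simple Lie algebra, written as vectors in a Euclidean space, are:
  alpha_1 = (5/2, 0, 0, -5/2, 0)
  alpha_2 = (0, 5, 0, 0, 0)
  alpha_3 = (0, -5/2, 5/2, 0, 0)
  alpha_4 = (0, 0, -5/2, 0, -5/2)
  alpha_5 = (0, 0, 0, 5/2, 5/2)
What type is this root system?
C5

Compute the Cartan integers a_ij = 2(alpha_i, alpha_j)/(alpha_j, alpha_j); the resulting 5x5 Cartan matrix is
[[2, 0, 0, 0, -1], [0, 2, -2, 0, 0], [0, -1, 2, -1, 0], [0, 0, -1, 2, -1], [-1, 0, 0, -1, 2]].
The roots have two lengths (squared-length ratio 2:1); the short ones are alpha_{1,3,4,5}. The associated Dynkin diagram is a chain of 5 nodes with a double edge at one end; the terminal node there is the unique long simple root (C_5), so the type is C_5 (the algebra sp(10)).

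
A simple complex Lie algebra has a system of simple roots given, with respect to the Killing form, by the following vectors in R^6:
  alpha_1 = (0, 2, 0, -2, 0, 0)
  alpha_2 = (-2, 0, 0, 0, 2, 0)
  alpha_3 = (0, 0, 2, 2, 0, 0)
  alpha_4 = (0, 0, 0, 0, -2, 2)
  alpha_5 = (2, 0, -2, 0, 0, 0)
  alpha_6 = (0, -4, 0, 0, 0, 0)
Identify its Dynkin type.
Compute the Cartan integers a_ij = 2(alpha_i, alpha_j)/(alpha_j, alpha_j); the resulting 6x6 Cartan matrix is
[[2, 0, -1, 0, 0, -1], [0, 2, 0, -1, -1, 0], [-1, 0, 2, 0, -1, 0], [0, -1, 0, 2, 0, 0], [0, -1, -1, 0, 2, 0], [-2, 0, 0, 0, 0, 2]].
The roots have two lengths (squared-length ratio 2:1); the short ones are alpha_{1,2,3,4,5}. The associated Dynkin diagram is a chain of 6 nodes with a double edge at one end; the terminal node there is the unique long simple root (C_6), so the type is C_6 (the algebra sp(12)).

C6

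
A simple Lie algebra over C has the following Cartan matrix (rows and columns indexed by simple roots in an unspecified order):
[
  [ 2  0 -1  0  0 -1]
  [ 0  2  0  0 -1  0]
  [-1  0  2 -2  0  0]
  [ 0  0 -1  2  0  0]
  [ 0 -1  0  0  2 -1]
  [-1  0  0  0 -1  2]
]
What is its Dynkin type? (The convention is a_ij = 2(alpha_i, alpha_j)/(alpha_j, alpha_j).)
B6

The matrix has rank 6 with 2's on the diagonal. Reading the off-diagonal entries as Dynkin edges (a single edge where a_ij = a_ji = -1; a double or triple edge where a_ij * a_ji = 2 or 3), the diagram is a chain of 6 nodes with a double edge at one end; the terminal node there is the unique short simple root (B_6). One simple-root ordering that puts it in standard form is (alpha_2, alpha_5, alpha_6, alpha_1, alpha_3, alpha_4). So the algebra is type B_6, i.e. so(13).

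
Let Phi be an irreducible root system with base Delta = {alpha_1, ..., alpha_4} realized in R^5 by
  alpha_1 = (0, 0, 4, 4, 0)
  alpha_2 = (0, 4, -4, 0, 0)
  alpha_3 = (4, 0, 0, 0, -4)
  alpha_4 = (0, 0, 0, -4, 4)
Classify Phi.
Compute the Cartan integers a_ij = 2(alpha_i, alpha_j)/(alpha_j, alpha_j); the resulting 4x4 Cartan matrix is
[[2, -1, 0, -1], [-1, 2, 0, 0], [0, 0, 2, -1], [-1, 0, -1, 2]].
All simple roots have the same length, so the diagram is simply laced. The associated Dynkin diagram is a chain of 4 nodes with single edges (A_4), so the type is A_4 (the algebra sl(5)).

type A_4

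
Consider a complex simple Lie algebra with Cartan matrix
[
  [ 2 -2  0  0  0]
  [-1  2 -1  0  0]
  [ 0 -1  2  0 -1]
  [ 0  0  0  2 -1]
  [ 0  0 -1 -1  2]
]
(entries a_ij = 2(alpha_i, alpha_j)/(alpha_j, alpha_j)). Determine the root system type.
C5

The matrix has rank 5 with 2's on the diagonal. Reading the off-diagonal entries as Dynkin edges (a single edge where a_ij = a_ji = -1; a double or triple edge where a_ij * a_ji = 2 or 3), the diagram is a chain of 5 nodes with a double edge at one end; the terminal node there is the unique long simple root (C_5). One simple-root ordering that puts it in standard form is (alpha_4, alpha_5, alpha_3, alpha_2, alpha_1). So the algebra is type C_5, i.e. sp(10).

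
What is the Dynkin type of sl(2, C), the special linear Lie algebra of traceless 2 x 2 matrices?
type A_1

This is sl(2), which has dimension 2^2 - 1 = 3 and rank 2 - 1 = 1 (a Cartan subalgebra is the diagonal traceless matrices). In the classification of classical Lie algebras, the special linear algebra sl(n+1) has type A_n; here n = 1, so the Dynkin diagram is a chain of 1 nodes with single edges (A_1). Hence the type is A_1.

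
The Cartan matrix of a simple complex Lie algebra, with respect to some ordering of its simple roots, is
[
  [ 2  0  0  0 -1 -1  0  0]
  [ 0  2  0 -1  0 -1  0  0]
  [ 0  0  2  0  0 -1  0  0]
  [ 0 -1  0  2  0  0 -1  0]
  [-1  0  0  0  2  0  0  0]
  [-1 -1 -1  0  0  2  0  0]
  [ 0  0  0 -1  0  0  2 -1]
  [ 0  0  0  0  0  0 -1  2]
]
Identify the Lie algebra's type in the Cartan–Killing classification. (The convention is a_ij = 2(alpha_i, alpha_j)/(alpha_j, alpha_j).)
E8

The matrix has rank 8 with 2's on the diagonal. Reading the off-diagonal entries as Dynkin edges (a single edge where a_ij = a_ji = -1; a double or triple edge where a_ij * a_ji = 2 or 3), the diagram is a chain of 7 nodes with one extra node attached to the third node from one end (E_8). One simple-root ordering that puts it in standard form is (alpha_5, alpha_3, alpha_1, alpha_6, alpha_2, alpha_4, alpha_7, alpha_8). So the algebra is type E_8.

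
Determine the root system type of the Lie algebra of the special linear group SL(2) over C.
This is sl(2), which has dimension 2^2 - 1 = 3 and rank 2 - 1 = 1 (a Cartan subalgebra is the diagonal traceless matrices). In the classification of classical Lie algebras, the special linear algebra sl(n+1) has type A_n; here n = 1, so the Dynkin diagram is a chain of 1 nodes with single edges (A_1). Hence the type is A_1.

type A_1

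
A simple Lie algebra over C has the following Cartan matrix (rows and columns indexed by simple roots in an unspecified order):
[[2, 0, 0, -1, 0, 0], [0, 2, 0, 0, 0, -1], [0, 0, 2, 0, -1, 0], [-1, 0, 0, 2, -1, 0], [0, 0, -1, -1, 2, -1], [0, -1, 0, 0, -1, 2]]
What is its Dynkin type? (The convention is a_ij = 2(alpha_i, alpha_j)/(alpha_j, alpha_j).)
The matrix has rank 6 with 2's on the diagonal. Reading the off-diagonal entries as Dynkin edges (a single edge where a_ij = a_ji = -1; a double or triple edge where a_ij * a_ji = 2 or 3), the diagram is a chain of 5 nodes with one extra node attached to the third node from one end (E_6). One simple-root ordering that puts it in standard form is (alpha_2, alpha_3, alpha_6, alpha_5, alpha_4, alpha_1). So the algebra is type E_6.

E6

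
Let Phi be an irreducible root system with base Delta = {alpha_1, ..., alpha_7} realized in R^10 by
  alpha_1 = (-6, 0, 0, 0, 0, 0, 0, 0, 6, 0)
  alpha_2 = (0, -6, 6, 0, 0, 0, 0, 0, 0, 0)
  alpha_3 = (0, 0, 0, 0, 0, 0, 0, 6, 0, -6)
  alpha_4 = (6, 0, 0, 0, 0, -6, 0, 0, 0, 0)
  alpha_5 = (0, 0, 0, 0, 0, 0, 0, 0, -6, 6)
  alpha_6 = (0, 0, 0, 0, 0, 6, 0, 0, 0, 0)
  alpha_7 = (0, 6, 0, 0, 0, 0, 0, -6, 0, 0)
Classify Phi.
Compute the Cartan integers a_ij = 2(alpha_i, alpha_j)/(alpha_j, alpha_j); the resulting 7x7 Cartan matrix is
[[2, 0, 0, -1, -1, 0, 0], [0, 2, 0, 0, 0, 0, -1], [0, 0, 2, 0, -1, 0, -1], [-1, 0, 0, 2, 0, -2, 0], [-1, 0, -1, 0, 2, 0, 0], [0, 0, 0, -1, 0, 2, 0], [0, -1, -1, 0, 0, 0, 2]].
The roots have two lengths (squared-length ratio 2:1); the short ones are alpha_{6}. The associated Dynkin diagram is a chain of 7 nodes with a double edge at one end; the terminal node there is the unique short simple root (B_7), so the type is B_7 (the algebra so(15)).

B7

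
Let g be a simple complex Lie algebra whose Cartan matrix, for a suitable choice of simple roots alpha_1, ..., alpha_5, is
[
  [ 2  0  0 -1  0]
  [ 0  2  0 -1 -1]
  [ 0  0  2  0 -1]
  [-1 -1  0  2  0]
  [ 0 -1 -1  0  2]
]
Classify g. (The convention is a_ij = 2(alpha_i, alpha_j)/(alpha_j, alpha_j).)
The matrix has rank 5 with 2's on the diagonal. Reading the off-diagonal entries as Dynkin edges (a single edge where a_ij = a_ji = -1; a double or triple edge where a_ij * a_ji = 2 or 3), the diagram is a chain of 5 nodes with single edges (A_5). One simple-root ordering that puts it in standard form is (alpha_3, alpha_5, alpha_2, alpha_4, alpha_1). So the algebra is type A_5, i.e. sl(6).

type A_5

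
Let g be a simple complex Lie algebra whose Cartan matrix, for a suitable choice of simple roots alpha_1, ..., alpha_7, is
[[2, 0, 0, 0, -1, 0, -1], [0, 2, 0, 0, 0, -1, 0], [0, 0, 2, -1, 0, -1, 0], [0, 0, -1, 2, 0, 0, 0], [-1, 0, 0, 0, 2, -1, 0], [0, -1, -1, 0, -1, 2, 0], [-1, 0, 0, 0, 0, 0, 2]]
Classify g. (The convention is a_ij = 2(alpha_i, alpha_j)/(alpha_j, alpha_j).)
E_7

The matrix has rank 7 with 2's on the diagonal. Reading the off-diagonal entries as Dynkin edges (a single edge where a_ij = a_ji = -1; a double or triple edge where a_ij * a_ji = 2 or 3), the diagram is a chain of 6 nodes with one extra node attached to the third node from one end (E_7). One simple-root ordering that puts it in standard form is (alpha_4, alpha_2, alpha_3, alpha_6, alpha_5, alpha_1, alpha_7). So the algebra is type E_7.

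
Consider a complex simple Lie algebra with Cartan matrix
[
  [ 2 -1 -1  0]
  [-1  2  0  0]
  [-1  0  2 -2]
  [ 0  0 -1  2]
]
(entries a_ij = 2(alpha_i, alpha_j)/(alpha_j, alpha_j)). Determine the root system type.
The matrix has rank 4 with 2's on the diagonal. Reading the off-diagonal entries as Dynkin edges (a single edge where a_ij = a_ji = -1; a double or triple edge where a_ij * a_ji = 2 or 3), the diagram is a chain of 4 nodes with a double edge at one end; the terminal node there is the unique short simple root (B_4). One simple-root ordering that puts it in standard form is (alpha_2, alpha_1, alpha_3, alpha_4). So the algebra is type B_4, i.e. so(9).

B_4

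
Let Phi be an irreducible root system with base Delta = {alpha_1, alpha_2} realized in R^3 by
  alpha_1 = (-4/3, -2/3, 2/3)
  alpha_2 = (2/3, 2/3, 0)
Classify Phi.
Compute the Cartan integers a_ij = 2(alpha_i, alpha_j)/(alpha_j, alpha_j); the resulting 2x2 Cartan matrix is
[[2, -3], [-1, 2]].
The roots have two lengths (squared-length ratio 3:1); the short ones are alpha_{2}. The associated Dynkin diagram is two nodes joined by a triple edge (G_2), so the type is G_2.

type G_2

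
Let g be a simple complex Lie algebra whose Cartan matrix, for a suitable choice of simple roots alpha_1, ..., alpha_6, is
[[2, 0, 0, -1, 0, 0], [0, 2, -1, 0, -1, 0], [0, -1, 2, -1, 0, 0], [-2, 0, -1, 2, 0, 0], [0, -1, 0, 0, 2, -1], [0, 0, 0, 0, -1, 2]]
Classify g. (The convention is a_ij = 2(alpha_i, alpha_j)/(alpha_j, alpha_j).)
B6

The matrix has rank 6 with 2's on the diagonal. Reading the off-diagonal entries as Dynkin edges (a single edge where a_ij = a_ji = -1; a double or triple edge where a_ij * a_ji = 2 or 3), the diagram is a chain of 6 nodes with a double edge at one end; the terminal node there is the unique short simple root (B_6). One simple-root ordering that puts it in standard form is (alpha_6, alpha_5, alpha_2, alpha_3, alpha_4, alpha_1). So the algebra is type B_6, i.e. so(13).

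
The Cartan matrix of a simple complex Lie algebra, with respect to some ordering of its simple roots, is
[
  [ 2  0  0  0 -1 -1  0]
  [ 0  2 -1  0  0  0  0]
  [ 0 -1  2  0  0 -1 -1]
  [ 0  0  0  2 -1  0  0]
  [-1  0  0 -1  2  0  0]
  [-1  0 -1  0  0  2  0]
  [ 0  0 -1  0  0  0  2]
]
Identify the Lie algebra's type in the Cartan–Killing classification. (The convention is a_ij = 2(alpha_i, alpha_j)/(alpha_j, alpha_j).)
D7

The matrix has rank 7 with 2's on the diagonal. Reading the off-diagonal entries as Dynkin edges (a single edge where a_ij = a_ji = -1; a double or triple edge where a_ij * a_ji = 2 or 3), the diagram is a chain of 5 nodes with a fork of two nodes at one end (D_7). One simple-root ordering that puts it in standard form is (alpha_4, alpha_5, alpha_1, alpha_6, alpha_3, alpha_2, alpha_7). So the algebra is type D_7, i.e. so(14).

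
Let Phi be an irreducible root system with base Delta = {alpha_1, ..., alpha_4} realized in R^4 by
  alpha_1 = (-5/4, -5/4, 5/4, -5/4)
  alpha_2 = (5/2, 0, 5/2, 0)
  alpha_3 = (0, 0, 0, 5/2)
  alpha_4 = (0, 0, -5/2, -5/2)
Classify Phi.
F4

Compute the Cartan integers a_ij = 2(alpha_i, alpha_j)/(alpha_j, alpha_j); the resulting 4x4 Cartan matrix is
[[2, 0, -1, 0], [0, 2, 0, -1], [-1, 0, 2, -1], [0, -1, -2, 2]].
The roots have two lengths (squared-length ratio 2:1); the short ones are alpha_{1,3}. The associated Dynkin diagram is a chain of 4 nodes with a double edge between the middle two (F_4), so the type is F_4.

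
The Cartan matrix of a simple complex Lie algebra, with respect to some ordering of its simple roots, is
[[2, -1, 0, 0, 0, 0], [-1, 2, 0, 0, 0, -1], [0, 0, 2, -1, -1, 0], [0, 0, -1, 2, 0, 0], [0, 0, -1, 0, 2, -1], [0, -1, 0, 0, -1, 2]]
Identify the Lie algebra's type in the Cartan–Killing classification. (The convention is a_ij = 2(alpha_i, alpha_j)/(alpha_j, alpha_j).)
The matrix has rank 6 with 2's on the diagonal. Reading the off-diagonal entries as Dynkin edges (a single edge where a_ij = a_ji = -1; a double or triple edge where a_ij * a_ji = 2 or 3), the diagram is a chain of 6 nodes with single edges (A_6). One simple-root ordering that puts it in standard form is (alpha_1, alpha_2, alpha_6, alpha_5, alpha_3, alpha_4). So the algebra is type A_6, i.e. sl(7).

A6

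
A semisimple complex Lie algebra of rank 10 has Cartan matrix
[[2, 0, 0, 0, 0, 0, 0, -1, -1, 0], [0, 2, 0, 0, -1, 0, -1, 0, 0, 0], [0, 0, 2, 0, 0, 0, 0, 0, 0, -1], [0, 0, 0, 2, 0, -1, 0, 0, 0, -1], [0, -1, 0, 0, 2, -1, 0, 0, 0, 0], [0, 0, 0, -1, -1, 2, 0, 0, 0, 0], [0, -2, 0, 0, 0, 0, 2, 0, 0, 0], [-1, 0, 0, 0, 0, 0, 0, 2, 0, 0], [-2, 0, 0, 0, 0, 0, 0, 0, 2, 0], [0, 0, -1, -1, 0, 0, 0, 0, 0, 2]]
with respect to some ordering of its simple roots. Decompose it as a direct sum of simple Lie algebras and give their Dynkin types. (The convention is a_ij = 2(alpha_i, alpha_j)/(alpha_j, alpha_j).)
C_3 + C_7

The diagram associated to this matrix has two connected components: the simple roots {alpha_1, alpha_8, alpha_9} form a chain of 3 nodes with a double edge at one end; the terminal node there is the unique long simple root (C_3), and {alpha_2, alpha_3, alpha_4, alpha_5, alpha_6, alpha_7, alpha_10} form a chain of 7 nodes with a double edge at one end; the terminal node there is the unique long simple root (C_7). A semisimple Lie algebra decomposes uniquely as the direct sum of simple ideals, one per connected component of its Dynkin diagram, so g ≅ C_3 ⊕ C_7 (dimension 21 + 105 = 126).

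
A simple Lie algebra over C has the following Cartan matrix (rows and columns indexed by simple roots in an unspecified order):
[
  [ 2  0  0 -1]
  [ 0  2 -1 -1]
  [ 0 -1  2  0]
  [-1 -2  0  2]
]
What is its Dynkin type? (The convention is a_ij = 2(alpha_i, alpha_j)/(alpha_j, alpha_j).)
type F_4

The matrix has rank 4 with 2's on the diagonal. Reading the off-diagonal entries as Dynkin edges (a single edge where a_ij = a_ji = -1; a double or triple edge where a_ij * a_ji = 2 or 3), the diagram is a chain of 4 nodes with a double edge between the middle two (F_4). One simple-root ordering that puts it in standard form is (alpha_1, alpha_4, alpha_2, alpha_3). So the algebra is type F_4.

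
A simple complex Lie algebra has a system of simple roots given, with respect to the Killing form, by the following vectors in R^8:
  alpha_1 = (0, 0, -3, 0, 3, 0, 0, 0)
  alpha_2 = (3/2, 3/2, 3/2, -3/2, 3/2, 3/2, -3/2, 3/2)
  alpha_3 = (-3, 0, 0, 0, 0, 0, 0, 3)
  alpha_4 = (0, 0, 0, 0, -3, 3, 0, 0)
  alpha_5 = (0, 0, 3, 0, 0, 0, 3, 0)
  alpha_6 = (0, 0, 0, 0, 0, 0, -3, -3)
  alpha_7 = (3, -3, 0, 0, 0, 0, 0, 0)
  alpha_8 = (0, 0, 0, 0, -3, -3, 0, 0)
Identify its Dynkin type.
Compute the Cartan integers a_ij = 2(alpha_i, alpha_j)/(alpha_j, alpha_j); the resulting 8x8 Cartan matrix is
[[2, 0, 0, -1, -1, 0, 0, -1], [0, 2, 0, 0, 0, 0, 0, -1], [0, 0, 2, 0, 0, -1, -1, 0], [-1, 0, 0, 2, 0, 0, 0, 0], [-1, 0, 0, 0, 2, -1, 0, 0], [0, 0, -1, 0, -1, 2, 0, 0], [0, 0, -1, 0, 0, 0, 2, 0], [-1, -1, 0, 0, 0, 0, 0, 2]].
All simple roots have the same length, so the diagram is simply laced. The associated Dynkin diagram is a chain of 7 nodes with one extra node attached to the third node from one end (E_8), so the type is E_8.

E_8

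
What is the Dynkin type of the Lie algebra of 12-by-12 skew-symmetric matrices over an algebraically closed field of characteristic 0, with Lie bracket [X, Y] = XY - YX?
D6

This is so(12) with 12 even, which has dimension 12(12-1)/2 = 66 and rank 12/2 = 6. In the classification of classical Lie algebras, the orthogonal algebra so(2n) in an even number of variables has type D_n; here n = 6, so the Dynkin diagram is a chain of 4 nodes with a fork of two nodes at one end (D_6). Hence the type is D_6.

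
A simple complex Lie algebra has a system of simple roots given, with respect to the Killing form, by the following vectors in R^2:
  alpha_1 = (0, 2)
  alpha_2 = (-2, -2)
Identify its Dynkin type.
type B_2

Compute the Cartan integers a_ij = 2(alpha_i, alpha_j)/(alpha_j, alpha_j); the resulting 2x2 Cartan matrix is
[[2, -1], [-2, 2]].
The roots have two lengths (squared-length ratio 2:1); the short ones are alpha_{1}. The associated Dynkin diagram is a chain of 2 nodes with a double edge at one end; the terminal node there is the unique short simple root (B_2), so the type is B_2 (the algebra so(5)).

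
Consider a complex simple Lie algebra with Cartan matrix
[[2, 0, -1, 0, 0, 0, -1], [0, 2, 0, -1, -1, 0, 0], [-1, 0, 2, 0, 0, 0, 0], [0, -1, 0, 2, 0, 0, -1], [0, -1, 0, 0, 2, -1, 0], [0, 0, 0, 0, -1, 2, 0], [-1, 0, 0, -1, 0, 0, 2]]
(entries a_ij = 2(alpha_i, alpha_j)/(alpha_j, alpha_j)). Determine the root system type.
A_7

The matrix has rank 7 with 2's on the diagonal. Reading the off-diagonal entries as Dynkin edges (a single edge where a_ij = a_ji = -1; a double or triple edge where a_ij * a_ji = 2 or 3), the diagram is a chain of 7 nodes with single edges (A_7). One simple-root ordering that puts it in standard form is (alpha_6, alpha_5, alpha_2, alpha_4, alpha_7, alpha_1, alpha_3). So the algebra is type A_7, i.e. sl(8).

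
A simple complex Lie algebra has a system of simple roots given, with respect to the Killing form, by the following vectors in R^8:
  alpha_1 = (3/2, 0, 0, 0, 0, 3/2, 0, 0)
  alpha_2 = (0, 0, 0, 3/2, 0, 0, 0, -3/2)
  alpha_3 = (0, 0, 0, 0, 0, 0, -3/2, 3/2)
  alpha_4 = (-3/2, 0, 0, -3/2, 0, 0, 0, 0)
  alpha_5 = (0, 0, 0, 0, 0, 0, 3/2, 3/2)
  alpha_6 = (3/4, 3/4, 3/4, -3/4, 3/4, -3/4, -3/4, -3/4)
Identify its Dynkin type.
E_6

Compute the Cartan integers a_ij = 2(alpha_i, alpha_j)/(alpha_j, alpha_j); the resulting 6x6 Cartan matrix is
[[2, 0, 0, -1, 0, 0], [0, 2, -1, -1, -1, 0], [0, -1, 2, 0, 0, 0], [-1, -1, 0, 2, 0, 0], [0, -1, 0, 0, 2, -1], [0, 0, 0, 0, -1, 2]].
All simple roots have the same length, so the diagram is simply laced. The associated Dynkin diagram is a chain of 5 nodes with one extra node attached to the third node from one end (E_6), so the type is E_6.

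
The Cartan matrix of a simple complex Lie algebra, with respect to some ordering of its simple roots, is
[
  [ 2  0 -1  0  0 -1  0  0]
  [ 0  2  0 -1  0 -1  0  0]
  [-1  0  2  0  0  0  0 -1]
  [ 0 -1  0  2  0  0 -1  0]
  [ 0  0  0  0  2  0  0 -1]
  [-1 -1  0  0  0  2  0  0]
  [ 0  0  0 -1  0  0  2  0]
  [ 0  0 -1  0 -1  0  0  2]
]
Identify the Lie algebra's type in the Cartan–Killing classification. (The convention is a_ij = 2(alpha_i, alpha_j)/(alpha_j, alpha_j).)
The matrix has rank 8 with 2's on the diagonal. Reading the off-diagonal entries as Dynkin edges (a single edge where a_ij = a_ji = -1; a double or triple edge where a_ij * a_ji = 2 or 3), the diagram is a chain of 8 nodes with single edges (A_8). One simple-root ordering that puts it in standard form is (alpha_5, alpha_8, alpha_3, alpha_1, alpha_6, alpha_2, alpha_4, alpha_7). So the algebra is type A_8, i.e. sl(9).

A_8 (sl(9))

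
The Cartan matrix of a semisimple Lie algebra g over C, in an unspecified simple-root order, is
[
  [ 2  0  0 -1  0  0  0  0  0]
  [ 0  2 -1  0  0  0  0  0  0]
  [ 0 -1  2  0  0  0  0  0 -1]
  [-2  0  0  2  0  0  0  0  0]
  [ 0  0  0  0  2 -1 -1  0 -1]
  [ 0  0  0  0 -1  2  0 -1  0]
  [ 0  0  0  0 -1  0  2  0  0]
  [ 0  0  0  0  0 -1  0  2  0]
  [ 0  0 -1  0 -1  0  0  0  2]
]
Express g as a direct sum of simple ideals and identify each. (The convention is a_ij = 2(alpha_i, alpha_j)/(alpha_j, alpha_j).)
The diagram associated to this matrix has two connected components: the simple roots {alpha_1, alpha_4} form a chain of 2 nodes with a double edge at one end; the terminal node there is the unique short simple root (B_2), and {alpha_2, alpha_3, alpha_5, alpha_6, alpha_7, alpha_8, alpha_9} form a chain of 6 nodes with one extra node attached to the third node from one end (E_7). A semisimple Lie algebra decomposes uniquely as the direct sum of simple ideals, one per connected component of its Dynkin diagram, so g ≅ B_2 ⊕ E_7 (dimension 10 + 133 = 143).

B_2 ⊕ E_7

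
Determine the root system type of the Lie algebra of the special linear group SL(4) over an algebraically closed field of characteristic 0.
This is sl(4), which has dimension 4^2 - 1 = 15 and rank 4 - 1 = 3 (a Cartan subalgebra is the diagonal traceless matrices). In the classification of classical Lie algebras, the special linear algebra sl(n+1) has type A_n; here n = 3, so the Dynkin diagram is a chain of 3 nodes with single edges (A_3). Hence the type is A_3.

A3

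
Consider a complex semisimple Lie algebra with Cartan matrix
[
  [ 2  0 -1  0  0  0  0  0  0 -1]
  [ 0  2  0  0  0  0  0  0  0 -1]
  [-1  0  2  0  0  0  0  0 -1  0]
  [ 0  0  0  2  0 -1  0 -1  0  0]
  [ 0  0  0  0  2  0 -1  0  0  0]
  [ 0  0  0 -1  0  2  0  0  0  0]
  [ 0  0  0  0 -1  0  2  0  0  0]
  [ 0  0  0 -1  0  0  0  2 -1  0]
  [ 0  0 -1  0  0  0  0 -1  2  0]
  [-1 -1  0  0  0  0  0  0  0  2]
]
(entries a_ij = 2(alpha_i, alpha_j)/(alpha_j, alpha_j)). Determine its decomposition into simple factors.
A2 ⊕ A8

The diagram associated to this matrix has two connected components: the simple roots {alpha_5, alpha_7} form a chain of 2 nodes with single edges (A_2), and {alpha_1, alpha_2, alpha_3, alpha_4, alpha_6, alpha_8, alpha_9, alpha_10} form a chain of 8 nodes with single edges (A_8). A semisimple Lie algebra decomposes uniquely as the direct sum of simple ideals, one per connected component of its Dynkin diagram, so g ≅ A_2 ⊕ A_8 (dimension 8 + 80 = 88).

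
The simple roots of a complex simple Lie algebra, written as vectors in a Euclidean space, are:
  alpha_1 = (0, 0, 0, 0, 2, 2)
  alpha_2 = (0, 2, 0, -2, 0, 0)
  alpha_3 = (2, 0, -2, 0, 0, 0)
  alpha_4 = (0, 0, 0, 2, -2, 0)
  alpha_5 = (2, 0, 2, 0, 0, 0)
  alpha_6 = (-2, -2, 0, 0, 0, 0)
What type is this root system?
Compute the Cartan integers a_ij = 2(alpha_i, alpha_j)/(alpha_j, alpha_j); the resulting 6x6 Cartan matrix is
[[2, 0, 0, -1, 0, 0], [0, 2, 0, -1, 0, -1], [0, 0, 2, 0, 0, -1], [-1, -1, 0, 2, 0, 0], [0, 0, 0, 0, 2, -1], [0, -1, -1, 0, -1, 2]].
All simple roots have the same length, so the diagram is simply laced. The associated Dynkin diagram is a chain of 4 nodes with a fork of two nodes at one end (D_6), so the type is D_6 (the algebra so(12)).

D_6 (so(12))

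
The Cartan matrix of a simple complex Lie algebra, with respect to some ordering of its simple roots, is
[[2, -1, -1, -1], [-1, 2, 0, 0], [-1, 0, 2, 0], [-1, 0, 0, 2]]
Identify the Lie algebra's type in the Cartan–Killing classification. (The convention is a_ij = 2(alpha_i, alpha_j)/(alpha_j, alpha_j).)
D_4

The matrix has rank 4 with 2's on the diagonal. Reading the off-diagonal entries as Dynkin edges (a single edge where a_ij = a_ji = -1; a double or triple edge where a_ij * a_ji = 2 or 3), the diagram is a chain of 2 nodes with a fork of two nodes at one end (D_4). One simple-root ordering that puts it in standard form is (alpha_4, alpha_1, alpha_3, alpha_2). So the algebra is type D_4, i.e. so(8).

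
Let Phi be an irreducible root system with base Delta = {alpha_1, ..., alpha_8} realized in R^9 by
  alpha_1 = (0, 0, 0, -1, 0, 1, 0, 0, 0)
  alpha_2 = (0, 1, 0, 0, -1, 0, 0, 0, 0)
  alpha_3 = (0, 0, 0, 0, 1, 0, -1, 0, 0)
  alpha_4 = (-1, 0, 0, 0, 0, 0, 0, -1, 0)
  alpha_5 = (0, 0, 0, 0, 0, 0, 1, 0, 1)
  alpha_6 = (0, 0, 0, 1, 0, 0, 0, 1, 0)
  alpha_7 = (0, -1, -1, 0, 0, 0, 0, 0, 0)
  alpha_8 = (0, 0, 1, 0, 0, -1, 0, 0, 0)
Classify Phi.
A_8 (sl(9))

Compute the Cartan integers a_ij = 2(alpha_i, alpha_j)/(alpha_j, alpha_j); the resulting 8x8 Cartan matrix is
[[2, 0, 0, 0, 0, -1, 0, -1], [0, 2, -1, 0, 0, 0, -1, 0], [0, -1, 2, 0, -1, 0, 0, 0], [0, 0, 0, 2, 0, -1, 0, 0], [0, 0, -1, 0, 2, 0, 0, 0], [-1, 0, 0, -1, 0, 2, 0, 0], [0, -1, 0, 0, 0, 0, 2, -1], [-1, 0, 0, 0, 0, 0, -1, 2]].
All simple roots have the same length, so the diagram is simply laced. The associated Dynkin diagram is a chain of 8 nodes with single edges (A_8), so the type is A_8 (the algebra sl(9)).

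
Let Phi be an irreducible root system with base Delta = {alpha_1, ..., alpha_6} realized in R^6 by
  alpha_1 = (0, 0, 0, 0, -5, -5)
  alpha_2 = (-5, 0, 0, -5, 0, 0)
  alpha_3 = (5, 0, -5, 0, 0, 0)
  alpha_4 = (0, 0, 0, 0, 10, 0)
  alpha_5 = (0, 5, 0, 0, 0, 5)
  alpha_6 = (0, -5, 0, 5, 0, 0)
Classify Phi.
Compute the Cartan integers a_ij = 2(alpha_i, alpha_j)/(alpha_j, alpha_j); the resulting 6x6 Cartan matrix is
[[2, 0, 0, -1, -1, 0], [0, 2, -1, 0, 0, -1], [0, -1, 2, 0, 0, 0], [-2, 0, 0, 2, 0, 0], [-1, 0, 0, 0, 2, -1], [0, -1, 0, 0, -1, 2]].
The roots have two lengths (squared-length ratio 2:1); the short ones are alpha_{1,2,3,5,6}. The associated Dynkin diagram is a chain of 6 nodes with a double edge at one end; the terminal node there is the unique long simple root (C_6), so the type is C_6 (the algebra sp(12)).

C_6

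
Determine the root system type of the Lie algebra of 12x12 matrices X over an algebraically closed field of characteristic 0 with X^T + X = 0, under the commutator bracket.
type D_6

This is so(12) with 12 even, which has dimension 12(12-1)/2 = 66 and rank 12/2 = 6. In the classification of classical Lie algebras, the orthogonal algebra so(2n) in an even number of variables has type D_n; here n = 6, so the Dynkin diagram is a chain of 4 nodes with a fork of two nodes at one end (D_6). Hence the type is D_6.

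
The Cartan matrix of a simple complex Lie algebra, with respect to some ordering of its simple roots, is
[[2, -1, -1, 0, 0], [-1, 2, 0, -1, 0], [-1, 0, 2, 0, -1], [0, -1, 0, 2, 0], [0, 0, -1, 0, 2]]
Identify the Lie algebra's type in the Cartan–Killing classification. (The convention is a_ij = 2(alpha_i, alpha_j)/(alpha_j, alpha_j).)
type A_5

The matrix has rank 5 with 2's on the diagonal. Reading the off-diagonal entries as Dynkin edges (a single edge where a_ij = a_ji = -1; a double or triple edge where a_ij * a_ji = 2 or 3), the diagram is a chain of 5 nodes with single edges (A_5). One simple-root ordering that puts it in standard form is (alpha_4, alpha_2, alpha_1, alpha_3, alpha_5). So the algebra is type A_5, i.e. sl(6).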